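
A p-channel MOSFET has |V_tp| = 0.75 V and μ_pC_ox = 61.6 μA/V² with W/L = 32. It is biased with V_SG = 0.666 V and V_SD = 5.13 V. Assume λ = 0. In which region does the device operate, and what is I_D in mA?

Cutoff; I_D = 0 mA

V_SG = 0.666 V < |V_tp| = 0.75 V, so the transistor is in cutoff.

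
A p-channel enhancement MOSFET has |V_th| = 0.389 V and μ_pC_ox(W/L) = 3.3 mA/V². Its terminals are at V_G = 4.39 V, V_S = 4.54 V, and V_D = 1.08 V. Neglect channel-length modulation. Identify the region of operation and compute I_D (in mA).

Cutoff; I_D = 0 mA

V_SG = V_S − V_G = 4.54 − 4.39 = 0.15 V; V_SD = V_S − V_D = 4.54 − 1.08 = 3.46 V.
V_SG = 0.15 V < |V_th| = 0.389 V, so the transistor is in cutoff.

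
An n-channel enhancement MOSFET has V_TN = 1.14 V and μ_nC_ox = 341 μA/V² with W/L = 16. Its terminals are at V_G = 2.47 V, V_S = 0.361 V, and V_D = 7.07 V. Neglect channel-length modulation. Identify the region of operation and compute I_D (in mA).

Saturation; I_D = 2.56 mA

V_GS = V_G − V_S = 2.47 − 0.361 = 2.11 V; V_DS = V_D − V_S = 7.07 − 0.361 = 6.71 V.
k_n = μ_nC_ox · (W/L) = 5.456 mA/V².
V_ov = V_GS − V_TN = 2.11 − 1.14 = 0.969 V.
Since V_DS = 6.71 V ≥ V_ov = 0.969 V, the device is in saturation.
I_D = ½ k_n V_ov² = 0.5 × 5.456 × 0.969² = 2.56 mA.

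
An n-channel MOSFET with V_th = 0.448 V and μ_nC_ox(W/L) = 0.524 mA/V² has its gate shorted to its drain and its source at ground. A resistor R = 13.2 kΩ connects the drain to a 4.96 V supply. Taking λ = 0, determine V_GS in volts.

V_GS = 1.45 V

With gate tied to drain, V_GS = V_DS ≥ V_GS − V_th, so the device is in saturation.
KCL at the drain: ½ k_n (V_GS − V_th)² = (V_DD − V_GS)/R.
Let x = V_GS − 0.448. Then 3.46 x² + x − 4.512 = 0, giving x = 1.01 V (positive root), so V_GS = 1.45 V.
I_D = (V_DD − V_GS)/R = (4.96 − 1.45) / 13.2 = 0.266 mA.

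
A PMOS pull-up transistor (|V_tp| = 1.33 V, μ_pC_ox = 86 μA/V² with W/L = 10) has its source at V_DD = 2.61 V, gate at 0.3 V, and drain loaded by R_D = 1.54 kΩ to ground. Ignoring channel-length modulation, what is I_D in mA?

V_SG = V_DD − V_G = 2.61 − 0.3 = 2.31 V, so V_ov = 2.31 − 1.33 = 0.98 V.
k_p = μ_pC_ox · (W/L) = 0.86 mA/V².
Assume saturation: I_D = ½ k_p V_ov² = 0.5 × 0.86 × 0.98² = 0.413 mA, giving V_SD = V_DD − I_D R_D = 2.61 − 0.413 × 1.54 = 1.97 V.
V_SD = 1.97 V ≥ V_ov = 0.98 V, confirming saturation.

I_D = 0.413 mA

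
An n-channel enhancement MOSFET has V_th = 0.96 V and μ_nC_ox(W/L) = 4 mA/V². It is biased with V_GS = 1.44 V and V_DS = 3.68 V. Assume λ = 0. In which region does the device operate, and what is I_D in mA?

V_ov = V_GS − V_th = 1.44 − 0.96 = 0.48 V.
Since V_DS = 3.68 V ≥ V_ov = 0.48 V, the device is in saturation.
I_D = ½ k_n V_ov² = 0.5 × 4 × 0.48² = 0.461 mA.

Saturation; I_D = 0.461 mA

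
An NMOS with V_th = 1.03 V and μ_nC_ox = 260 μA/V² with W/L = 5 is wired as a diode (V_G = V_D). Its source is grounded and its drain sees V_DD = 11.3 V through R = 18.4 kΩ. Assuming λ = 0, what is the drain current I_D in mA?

With gate tied to drain, V_GS = V_DS ≥ V_GS − V_th, so the device is in saturation.
k_n = μ_nC_ox · (W/L) = 1.3 mA/V².
KCL at the drain: ½ k_n (V_GS − V_th)² = (V_DD − V_GS)/R.
Let x = V_GS − 1.03. Then 12 x² + x − 10.27 = 0, giving x = 0.886 V (positive root), so V_GS = 1.92 V.
I_D = (V_DD − V_GS)/R = (11.3 − 1.92) / 18.4 = 0.51 mA.

I_D = 0.510 mA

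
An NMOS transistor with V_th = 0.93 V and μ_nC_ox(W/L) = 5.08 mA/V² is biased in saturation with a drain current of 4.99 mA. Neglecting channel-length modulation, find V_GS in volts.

In saturation I_D = ½ k_n (V_GS − V_th)², so V_GS − V_th = √(2 I_D / k_n) = √(2 × 4.99 / 5.08) = 1.4 V.
V_GS = 0.93 + 1.4 = 2.33 V.

V_GS = 2.33 V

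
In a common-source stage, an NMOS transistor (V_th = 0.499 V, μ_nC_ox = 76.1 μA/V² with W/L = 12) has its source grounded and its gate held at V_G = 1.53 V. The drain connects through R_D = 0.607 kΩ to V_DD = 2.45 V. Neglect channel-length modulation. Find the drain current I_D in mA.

I_D = 0.485 mA

V_GS = V_G = 1.53 V, so V_ov = 1.53 − 0.499 = 1.03 V.
k_n = μ_nC_ox · (W/L) = 0.9132 mA/V².
Assume saturation: I_D = ½ k_n V_ov² = 0.5 × 0.9132 × 1.03² = 0.485 mA, giving V_DS = V_DD − I_D R_D = 2.45 − 0.485 × 0.607 = 2.16 V.
V_DS = 2.16 V ≥ V_ov = 1.03 V, confirming saturation.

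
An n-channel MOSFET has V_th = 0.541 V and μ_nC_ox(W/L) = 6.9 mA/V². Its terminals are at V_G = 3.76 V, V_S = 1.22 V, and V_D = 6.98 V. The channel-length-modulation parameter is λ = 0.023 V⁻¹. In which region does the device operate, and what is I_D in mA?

V_GS = V_G − V_S = 3.76 − 1.22 = 2.54 V; V_DS = V_D − V_S = 6.98 − 1.22 = 5.76 V.
V_ov = V_GS − V_th = 2.54 − 0.541 = 2 V.
Since V_DS = 5.76 V ≥ V_ov = 2 V, the device is in saturation.
I_D = ½ k_n V_ov² (1 + λ V_DS) = 0.5 × 6.9 × 2² × (1 + 0.023 × 5.76) = 15.6 mA.

Saturation; I_D = 15.6 mA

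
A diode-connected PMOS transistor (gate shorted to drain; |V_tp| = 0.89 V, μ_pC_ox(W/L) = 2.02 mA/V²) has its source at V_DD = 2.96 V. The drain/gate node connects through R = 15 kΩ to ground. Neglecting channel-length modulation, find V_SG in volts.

With gate tied to drain, V_SG = V_SD ≥ V_SG − |V_tp|, so the device is in saturation.
KCL at the drain: ½ k_p (V_SG − |V_tp|)² = (V_DD − V_SG)/R.
Let x = V_SG − 0.89. Then 15.2 x² + x − 2.07 = 0, giving x = 0.338 V (positive root), so V_SG = 1.23 V.
I_D = (V_DD − V_SG)/R = (2.96 − 1.23) / 15 = 0.115 mA.

V_SG = 1.23 V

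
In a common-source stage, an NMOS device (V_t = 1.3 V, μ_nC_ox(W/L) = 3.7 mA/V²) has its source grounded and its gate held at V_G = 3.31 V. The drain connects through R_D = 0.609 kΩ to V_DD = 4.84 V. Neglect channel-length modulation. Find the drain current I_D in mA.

V_GS = V_G = 3.31 V, so V_ov = 3.31 − 1.3 = 2.01 V.
Assume saturation: I_D = ½ k_n V_ov² = 0.5 × 3.7 × 2.01² = 7.47 mA, giving V_DS = V_DD − I_D R_D = 4.84 − 7.47 × 0.609 = 0.288 V.
But 0.288 V < V_ov = 2.01 V, so the device is actually in triode.
In triode I_D = k_n[V_ov V_DS − ½ V_DS²] and I_D = (V_DD − V_DS)/R_D. Equating: 1.13 V_DS² − 5.529 V_DS + 4.84 = 0, giving V_DS = 1.14 V (the root below V_ov).
I_D = (4.84 − 1.14) / 0.609 = 6.07 mA.

I_D = 6.07 mA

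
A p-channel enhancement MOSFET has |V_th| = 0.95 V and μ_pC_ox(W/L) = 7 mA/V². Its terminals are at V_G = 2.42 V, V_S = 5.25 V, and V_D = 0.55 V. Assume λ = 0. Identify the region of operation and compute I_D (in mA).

Saturation; I_D = 12.4 mA

V_SG = V_S − V_G = 5.25 − 2.42 = 2.83 V; V_SD = V_S − V_D = 5.25 − 0.55 = 4.7 V.
V_ov = V_SG − |V_th| = 2.83 − 0.95 = 1.88 V.
Since V_SD = 4.7 V ≥ V_ov = 1.88 V, the device is in saturation.
I_D = ½ k_p V_ov² = 0.5 × 7 × 1.88² = 12.4 mA.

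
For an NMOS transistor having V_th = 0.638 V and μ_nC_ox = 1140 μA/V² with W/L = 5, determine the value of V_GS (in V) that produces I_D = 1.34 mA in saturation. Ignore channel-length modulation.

V_GS = 1.32 V

k_n = μ_nC_ox · (W/L) = 5.7 mA/V².
In saturation I_D = ½ k_n (V_GS − V_th)², so V_GS − V_th = √(2 I_D / k_n) = √(2 × 1.34 / 5.7) = 0.686 V.
V_GS = 0.638 + 0.686 = 1.32 V.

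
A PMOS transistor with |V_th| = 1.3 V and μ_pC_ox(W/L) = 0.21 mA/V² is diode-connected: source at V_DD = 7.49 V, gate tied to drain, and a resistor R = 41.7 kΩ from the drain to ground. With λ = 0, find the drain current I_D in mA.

I_D = 0.123 mA

With gate tied to drain, V_SG = V_SD ≥ V_SG − |V_th|, so the device is in saturation.
KCL at the drain: ½ k_p (V_SG − |V_th|)² = (V_DD − V_SG)/R.
Let x = V_SG − 1.3. Then 4.38 x² + x − 6.19 = 0, giving x = 1.08 V (positive root), so V_SG = 2.38 V.
I_D = (V_DD − V_SG)/R = (7.49 − 2.38) / 41.7 = 0.123 mA.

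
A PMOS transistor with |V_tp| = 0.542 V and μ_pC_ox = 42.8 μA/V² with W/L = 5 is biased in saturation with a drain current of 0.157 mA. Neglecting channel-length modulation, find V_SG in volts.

k_p = μ_pC_ox · (W/L) = 0.214 mA/V².
In saturation I_D = ½ k_p (V_SG − |V_tp|)², so V_SG − |V_tp| = √(2 I_D / k_p) = √(2 × 0.157 / 0.214) = 1.21 V.
V_SG = 0.542 + 1.21 = 1.75 V.

V_SG = 1.75 V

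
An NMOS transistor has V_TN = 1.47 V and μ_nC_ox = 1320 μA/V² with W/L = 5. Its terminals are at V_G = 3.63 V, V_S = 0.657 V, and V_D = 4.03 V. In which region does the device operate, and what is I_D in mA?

Saturation; I_D = 7.45 mA

V_GS = V_G − V_S = 3.63 − 0.657 = 2.97 V; V_DS = V_D − V_S = 4.03 − 0.657 = 3.37 V.
k_n = μ_nC_ox · (W/L) = 6.6 mA/V².
V_ov = V_GS − V_TN = 2.97 − 1.47 = 1.5 V.
Since V_DS = 3.37 V ≥ V_ov = 1.5 V, the device is in saturation.
I_D = ½ k_n V_ov² = 0.5 × 6.6 × 1.5² = 7.45 mA.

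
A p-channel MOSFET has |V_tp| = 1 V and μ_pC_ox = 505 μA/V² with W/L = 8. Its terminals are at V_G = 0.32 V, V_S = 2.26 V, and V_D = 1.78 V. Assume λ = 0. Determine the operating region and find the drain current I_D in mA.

V_SG = V_S − V_G = 2.26 − 0.32 = 1.94 V; V_SD = V_S − V_D = 2.26 − 1.78 = 0.48 V.
k_p = μ_pC_ox · (W/L) = 4.04 mA/V².
V_ov = V_SG − |V_tp| = 1.94 − 1 = 0.94 V.
Since V_SD = 0.48 V < V_ov = 0.94 V, the device is in the triode region.
I_D = k_p [V_ov · V_SD − ½ V_SD²] = 4.04 × [0.94 × 0.48 − 0.5 × 0.48²] = 1.36 mA.

Triode; I_D = 1.36 mA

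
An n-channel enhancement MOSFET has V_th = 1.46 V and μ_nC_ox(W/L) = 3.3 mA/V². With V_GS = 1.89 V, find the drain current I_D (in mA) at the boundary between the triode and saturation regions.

I_D = 0.305 mA

At the boundary V_DS = V_ov = V_GS − V_th = 1.89 − 1.46 = 0.43 V.
I_D = ½ k_n V_ov² = 0.5 × 3.3 × 0.43² = 0.305 mA.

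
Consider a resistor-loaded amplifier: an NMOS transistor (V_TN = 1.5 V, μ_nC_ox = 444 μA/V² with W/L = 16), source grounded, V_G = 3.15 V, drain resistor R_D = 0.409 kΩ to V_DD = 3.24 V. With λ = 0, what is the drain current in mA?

V_GS = V_G = 3.15 V, so V_ov = 3.15 − 1.5 = 1.65 V.
k_n = μ_nC_ox · (W/L) = 7.104 mA/V².
Assume saturation: I_D = ½ k_n V_ov² = 0.5 × 7.104 × 1.65² = 9.67 mA, giving V_DS = V_DD − I_D R_D = 3.24 − 9.67 × 0.409 = -0.715 V.
But -0.715 V < V_ov = 1.65 V, so the device is actually in triode.
In triode I_D = k_n[V_ov V_DS − ½ V_DS²] and I_D = (V_DD − V_DS)/R_D. Equating: 1.45 V_DS² − 5.794 V_DS + 3.24 = 0, giving V_DS = 0.673 V (the root below V_ov).
I_D = (3.24 − 0.673) / 0.409 = 6.28 mA.

I_D = 6.28 mA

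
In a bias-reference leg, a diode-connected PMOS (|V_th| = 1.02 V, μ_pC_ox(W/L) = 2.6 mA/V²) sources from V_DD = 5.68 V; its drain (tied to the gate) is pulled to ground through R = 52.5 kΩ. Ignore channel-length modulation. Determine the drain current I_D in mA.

I_D = 0.0839 mA

With gate tied to drain, V_SG = V_SD ≥ V_SG − |V_th|, so the device is in saturation.
KCL at the drain: ½ k_p (V_SG − |V_th|)² = (V_DD − V_SG)/R.
Let x = V_SG − 1.02. Then 68.2 x² + x − 4.66 = 0, giving x = 0.254 V (positive root), so V_SG = 1.27 V.
I_D = (V_DD − V_SG)/R = (5.68 − 1.27) / 52.5 = 0.0839 mA.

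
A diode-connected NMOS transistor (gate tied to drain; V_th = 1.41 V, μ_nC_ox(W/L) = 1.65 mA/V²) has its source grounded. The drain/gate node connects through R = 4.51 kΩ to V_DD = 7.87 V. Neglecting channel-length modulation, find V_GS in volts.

With gate tied to drain, V_GS = V_DS ≥ V_GS − V_th, so the device is in saturation.
KCL at the drain: ½ k_n (V_GS − V_th)² = (V_DD − V_GS)/R.
Let x = V_GS − 1.41. Then 3.72 x² + x − 6.46 = 0, giving x = 1.19 V (positive root), so V_GS = 2.6 V.
I_D = (V_DD − V_GS)/R = (7.87 − 2.6) / 4.51 = 1.17 mA.

V_GS = 2.60 V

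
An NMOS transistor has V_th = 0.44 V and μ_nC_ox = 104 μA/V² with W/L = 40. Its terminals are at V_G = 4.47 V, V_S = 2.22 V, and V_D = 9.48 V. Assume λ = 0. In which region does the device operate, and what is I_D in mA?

Saturation; I_D = 6.81 mA

V_GS = V_G − V_S = 4.47 − 2.22 = 2.25 V; V_DS = V_D − V_S = 9.48 − 2.22 = 7.26 V.
k_n = μ_nC_ox · (W/L) = 4.16 mA/V².
V_ov = V_GS − V_th = 2.25 − 0.44 = 1.81 V.
Since V_DS = 7.26 V ≥ V_ov = 1.81 V, the device is in saturation.
I_D = ½ k_n V_ov² = 0.5 × 4.16 × 1.81² = 6.81 mA.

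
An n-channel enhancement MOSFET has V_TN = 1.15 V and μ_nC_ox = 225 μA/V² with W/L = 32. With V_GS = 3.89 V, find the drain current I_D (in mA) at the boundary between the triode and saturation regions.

At the boundary V_DS = V_ov = V_GS − V_TN = 3.89 − 1.15 = 2.74 V.
k_n = μ_nC_ox · (W/L) = 7.2 mA/V².
I_D = ½ k_n V_ov² = 0.5 × 7.2 × 2.74² = 27 mA.

I_D = 27.0 mA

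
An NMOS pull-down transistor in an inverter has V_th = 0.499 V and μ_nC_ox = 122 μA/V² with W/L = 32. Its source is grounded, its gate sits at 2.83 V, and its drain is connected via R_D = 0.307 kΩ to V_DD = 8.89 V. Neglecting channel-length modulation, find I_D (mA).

I_D = 10.6 mA

V_GS = V_G = 2.83 V, so V_ov = 2.83 − 0.499 = 2.33 V.
k_n = μ_nC_ox · (W/L) = 3.904 mA/V².
Assume saturation: I_D = ½ k_n V_ov² = 0.5 × 3.904 × 2.33² = 10.6 mA, giving V_DS = V_DD − I_D R_D = 8.89 − 10.6 × 0.307 = 5.63 V.
V_DS = 5.63 V ≥ V_ov = 2.33 V, confirming saturation.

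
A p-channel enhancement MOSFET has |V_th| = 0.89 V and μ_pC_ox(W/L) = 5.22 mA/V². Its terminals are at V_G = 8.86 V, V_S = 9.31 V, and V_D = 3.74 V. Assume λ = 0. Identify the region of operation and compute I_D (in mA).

V_SG = V_S − V_G = 9.31 − 8.86 = 0.45 V; V_SD = V_S − V_D = 9.31 − 3.74 = 5.57 V.
V_SG = 0.45 V < |V_th| = 0.89 V, so the transistor is in cutoff.

Cutoff; I_D = 0 mA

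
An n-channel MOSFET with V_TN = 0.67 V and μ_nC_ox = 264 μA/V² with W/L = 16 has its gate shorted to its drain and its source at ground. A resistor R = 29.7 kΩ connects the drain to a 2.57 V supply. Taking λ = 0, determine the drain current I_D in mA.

I_D = 0.0584 mA

With gate tied to drain, V_GS = V_DS ≥ V_GS − V_TN, so the device is in saturation.
k_n = μ_nC_ox · (W/L) = 4.224 mA/V².
KCL at the drain: ½ k_n (V_GS − V_TN)² = (V_DD − V_GS)/R.
Let x = V_GS − 0.67. Then 62.7 x² + x − 1.9 = 0, giving x = 0.166 V (positive root), so V_GS = 0.836 V.
I_D = (V_DD − V_GS)/R = (2.57 − 0.836) / 29.7 = 0.0584 mA.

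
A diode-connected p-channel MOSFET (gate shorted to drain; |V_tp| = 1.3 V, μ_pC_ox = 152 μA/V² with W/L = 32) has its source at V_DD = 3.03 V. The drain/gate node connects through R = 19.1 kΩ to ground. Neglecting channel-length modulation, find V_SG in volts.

V_SG = 1.48 V

With gate tied to drain, V_SG = V_SD ≥ V_SG − |V_tp|, so the device is in saturation.
k_p = μ_pC_ox · (W/L) = 4.864 mA/V².
KCL at the drain: ½ k_p (V_SG − |V_tp|)² = (V_DD − V_SG)/R.
Let x = V_SG − 1.3. Then 46.5 x² + x − 1.73 = 0, giving x = 0.183 V (positive root), so V_SG = 1.48 V.
I_D = (V_DD − V_SG)/R = (3.03 − 1.48) / 19.1 = 0.081 mA.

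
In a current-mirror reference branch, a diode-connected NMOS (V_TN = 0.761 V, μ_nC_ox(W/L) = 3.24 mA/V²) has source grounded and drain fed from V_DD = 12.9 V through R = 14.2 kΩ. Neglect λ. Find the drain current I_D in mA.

I_D = 0.805 mA

With gate tied to drain, V_GS = V_DS ≥ V_GS − V_TN, so the device is in saturation.
KCL at the drain: ½ k_n (V_GS − V_TN)² = (V_DD − V_GS)/R.
Let x = V_GS − 0.761. Then 23 x² + x − 12.14 = 0, giving x = 0.705 V (positive root), so V_GS = 1.47 V.
I_D = (V_DD − V_GS)/R = (12.9 − 1.47) / 14.2 = 0.805 mA.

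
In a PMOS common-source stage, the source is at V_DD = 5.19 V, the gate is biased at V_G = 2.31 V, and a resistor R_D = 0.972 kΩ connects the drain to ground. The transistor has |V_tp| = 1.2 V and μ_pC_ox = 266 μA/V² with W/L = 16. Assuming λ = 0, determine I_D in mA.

V_SG = V_DD − V_G = 5.19 − 2.31 = 2.88 V, so V_ov = 2.88 − 1.2 = 1.68 V.
k_p = μ_pC_ox · (W/L) = 4.256 mA/V².
Assume saturation: I_D = ½ k_p V_ov² = 0.5 × 4.256 × 1.68² = 6.01 mA, giving V_SD = V_DD − I_D R_D = 5.19 − 6.01 × 0.972 = -0.648 V.
But -0.648 V < V_ov = 1.68 V, so the device is actually in triode.
In triode I_D = k_p[V_ov V_SD − ½ V_SD²] and I_D = (V_DD − V_SD)/R_D. Equating: 2.07 V_SD² − 7.95 V_SD + 5.19 = 0, giving V_SD = 0.834 V (the root below V_ov).
I_D = (5.19 − 0.834) / 0.972 = 4.48 mA.

I_D = 4.48 mA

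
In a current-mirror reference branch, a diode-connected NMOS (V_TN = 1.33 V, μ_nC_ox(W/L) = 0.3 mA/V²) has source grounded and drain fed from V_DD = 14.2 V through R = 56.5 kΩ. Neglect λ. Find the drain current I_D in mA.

With gate tied to drain, V_GS = V_DS ≥ V_GS − V_TN, so the device is in saturation.
KCL at the drain: ½ k_n (V_GS − V_TN)² = (V_DD − V_GS)/R.
Let x = V_GS − 1.33. Then 8.47 x² + x − 12.87 = 0, giving x = 1.17 V (positive root), so V_GS = 2.5 V.
I_D = (V_DD − V_GS)/R = (14.2 − 2.5) / 56.5 = 0.207 mA.

I_D = 0.207 mA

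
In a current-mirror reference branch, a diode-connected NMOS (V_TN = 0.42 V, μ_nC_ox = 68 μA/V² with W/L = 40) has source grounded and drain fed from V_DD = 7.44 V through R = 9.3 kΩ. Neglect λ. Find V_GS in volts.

With gate tied to drain, V_GS = V_DS ≥ V_GS − V_TN, so the device is in saturation.
k_n = μ_nC_ox · (W/L) = 2.72 mA/V².
KCL at the drain: ½ k_n (V_GS − V_TN)² = (V_DD − V_GS)/R.
Let x = V_GS − 0.42. Then 12.6 x² + x − 7.02 = 0, giving x = 0.707 V (positive root), so V_GS = 1.13 V.
I_D = (V_DD − V_GS)/R = (7.44 − 1.13) / 9.3 = 0.679 mA.

V_GS = 1.13 V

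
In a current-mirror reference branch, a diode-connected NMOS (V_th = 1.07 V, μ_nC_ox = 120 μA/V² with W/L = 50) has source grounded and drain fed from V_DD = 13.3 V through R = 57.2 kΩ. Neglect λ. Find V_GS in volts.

With gate tied to drain, V_GS = V_DS ≥ V_GS − V_th, so the device is in saturation.
k_n = μ_nC_ox · (W/L) = 6 mA/V².
KCL at the drain: ½ k_n (V_GS − V_th)² = (V_DD − V_GS)/R.
Let x = V_GS − 1.07. Then 172 x² + x − 12.23 = 0, giving x = 0.264 V (positive root), so V_GS = 1.33 V.
I_D = (V_DD − V_GS)/R = (13.3 − 1.33) / 57.2 = 0.209 mA.

V_GS = 1.33 V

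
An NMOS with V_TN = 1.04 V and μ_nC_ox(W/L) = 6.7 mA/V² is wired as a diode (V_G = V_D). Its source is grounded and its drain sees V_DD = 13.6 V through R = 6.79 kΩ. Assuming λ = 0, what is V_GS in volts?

V_GS = 1.76 V

With gate tied to drain, V_GS = V_DS ≥ V_GS − V_TN, so the device is in saturation.
KCL at the drain: ½ k_n (V_GS − V_TN)² = (V_DD − V_GS)/R.
Let x = V_GS − 1.04. Then 22.7 x² + x − 12.56 = 0, giving x = 0.721 V (positive root), so V_GS = 1.76 V.
I_D = (V_DD − V_GS)/R = (13.6 − 1.76) / 6.79 = 1.74 mA.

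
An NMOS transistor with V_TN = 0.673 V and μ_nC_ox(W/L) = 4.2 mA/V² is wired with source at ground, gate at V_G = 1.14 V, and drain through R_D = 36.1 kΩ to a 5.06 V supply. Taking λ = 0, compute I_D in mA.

V_GS = V_G = 1.14 V, so V_ov = 1.14 − 0.673 = 0.467 V.
Assume saturation: I_D = ½ k_n V_ov² = 0.5 × 4.2 × 0.467² = 0.458 mA, giving V_DS = V_DD − I_D R_D = 5.06 − 0.458 × 36.1 = -11.5 V.
But -11.5 V < V_ov = 0.467 V, so the device is actually in triode.
In triode I_D = k_n[V_ov V_DS − ½ V_DS²] and I_D = (V_DD − V_DS)/R_D. Equating: 75.8 V_DS² − 71.81 V_DS + 5.06 = 0, giving V_DS = 0.0767 V (the root below V_ov).
I_D = (5.06 − 0.0767) / 36.1 = 0.138 mA.

I_D = 0.138 mA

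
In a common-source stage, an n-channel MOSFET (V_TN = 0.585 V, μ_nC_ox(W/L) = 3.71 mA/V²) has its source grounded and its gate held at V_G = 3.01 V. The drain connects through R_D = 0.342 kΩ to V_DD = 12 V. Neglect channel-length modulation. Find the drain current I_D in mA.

I_D = 10.9 mA

V_GS = V_G = 3.01 V, so V_ov = 3.01 − 0.585 = 2.42 V.
Assume saturation: I_D = ½ k_n V_ov² = 0.5 × 3.71 × 2.42² = 10.9 mA, giving V_DS = V_DD − I_D R_D = 12 − 10.9 × 0.342 = 8.27 V.
V_DS = 8.27 V ≥ V_ov = 2.42 V, confirming saturation.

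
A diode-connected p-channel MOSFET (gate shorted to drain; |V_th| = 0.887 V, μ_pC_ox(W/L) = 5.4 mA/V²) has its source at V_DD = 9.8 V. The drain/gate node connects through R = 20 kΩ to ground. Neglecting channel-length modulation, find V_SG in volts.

With gate tied to drain, V_SG = V_SD ≥ V_SG − |V_th|, so the device is in saturation.
KCL at the drain: ½ k_p (V_SG − |V_th|)² = (V_DD − V_SG)/R.
Let x = V_SG − 0.887. Then 54 x² + x − 8.913 = 0, giving x = 0.397 V (positive root), so V_SG = 1.28 V.
I_D = (V_DD − V_SG)/R = (9.8 − 1.28) / 20 = 0.426 mA.

V_SG = 1.28 V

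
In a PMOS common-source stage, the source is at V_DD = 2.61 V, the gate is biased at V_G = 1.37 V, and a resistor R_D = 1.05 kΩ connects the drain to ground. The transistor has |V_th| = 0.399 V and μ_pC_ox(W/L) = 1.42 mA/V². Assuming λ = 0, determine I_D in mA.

I_D = 0.502 mA

V_SG = V_DD − V_G = 2.61 − 1.37 = 1.24 V, so V_ov = 1.24 − 0.399 = 0.841 V.
Assume saturation: I_D = ½ k_p V_ov² = 0.5 × 1.42 × 0.841² = 0.502 mA, giving V_SD = V_DD − I_D R_D = 2.61 − 0.502 × 1.05 = 2.08 V.
V_SD = 2.08 V ≥ V_ov = 0.841 V, confirming saturation.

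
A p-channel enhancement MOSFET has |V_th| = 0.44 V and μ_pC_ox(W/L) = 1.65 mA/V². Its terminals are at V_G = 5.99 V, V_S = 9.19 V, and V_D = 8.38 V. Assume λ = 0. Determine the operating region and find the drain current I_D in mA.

V_SG = V_S − V_G = 9.19 − 5.99 = 3.2 V; V_SD = V_S − V_D = 9.19 − 8.38 = 0.81 V.
V_ov = V_SG − |V_th| = 3.2 − 0.44 = 2.76 V.
Since V_SD = 0.81 V < V_ov = 2.76 V, the device is in the triode region.
I_D = k_p [V_ov · V_SD − ½ V_SD²] = 1.65 × [2.76 × 0.81 − 0.5 × 0.81²] = 3.15 mA.

Triode; I_D = 3.15 mA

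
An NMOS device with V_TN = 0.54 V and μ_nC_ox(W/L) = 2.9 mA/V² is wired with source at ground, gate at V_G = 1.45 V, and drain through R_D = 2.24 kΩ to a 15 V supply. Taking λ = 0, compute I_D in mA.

V_GS = V_G = 1.45 V, so V_ov = 1.45 − 0.54 = 0.91 V.
Assume saturation: I_D = ½ k_n V_ov² = 0.5 × 2.9 × 0.91² = 1.2 mA, giving V_DS = V_DD − I_D R_D = 15 − 1.2 × 2.24 = 12.3 V.
V_DS = 12.3 V ≥ V_ov = 0.91 V, confirming saturation.

I_D = 1.20 mA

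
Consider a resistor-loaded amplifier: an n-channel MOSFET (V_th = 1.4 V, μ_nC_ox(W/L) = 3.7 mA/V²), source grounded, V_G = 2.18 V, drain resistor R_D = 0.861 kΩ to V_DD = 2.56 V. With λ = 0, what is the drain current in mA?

I_D = 1.13 mA

V_GS = V_G = 2.18 V, so V_ov = 2.18 − 1.4 = 0.78 V.
Assume saturation: I_D = ½ k_n V_ov² = 0.5 × 3.7 × 0.78² = 1.13 mA, giving V_DS = V_DD − I_D R_D = 2.56 − 1.13 × 0.861 = 1.59 V.
V_DS = 1.59 V ≥ V_ov = 0.78 V, confirming saturation.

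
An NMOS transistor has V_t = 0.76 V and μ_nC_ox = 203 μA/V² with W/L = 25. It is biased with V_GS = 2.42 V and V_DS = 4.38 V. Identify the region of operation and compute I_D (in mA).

k_n = μ_nC_ox · (W/L) = 5.075 mA/V².
V_ov = V_GS − V_t = 2.42 − 0.76 = 1.66 V.
Since V_DS = 4.38 V ≥ V_ov = 1.66 V, the device is in saturation.
I_D = ½ k_n V_ov² = 0.5 × 5.075 × 1.66² = 6.99 mA.

Saturation; I_D = 6.99 mA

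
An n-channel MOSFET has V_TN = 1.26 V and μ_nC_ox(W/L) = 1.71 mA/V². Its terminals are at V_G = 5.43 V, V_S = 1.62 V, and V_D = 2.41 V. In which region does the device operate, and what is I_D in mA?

Triode; I_D = 2.91 mA

V_GS = V_G − V_S = 5.43 − 1.62 = 3.81 V; V_DS = V_D − V_S = 2.41 − 1.62 = 0.79 V.
V_ov = V_GS − V_TN = 3.81 − 1.26 = 2.55 V.
Since V_DS = 0.79 V < V_ov = 2.55 V, the device is in the triode region.
I_D = k_n [V_ov · V_DS − ½ V_DS²] = 1.71 × [2.55 × 0.79 − 0.5 × 0.79²] = 2.91 mA.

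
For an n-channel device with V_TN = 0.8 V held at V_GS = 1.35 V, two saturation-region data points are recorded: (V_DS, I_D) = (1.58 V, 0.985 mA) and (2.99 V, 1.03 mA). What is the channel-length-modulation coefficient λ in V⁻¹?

With V_GS fixed, I_D ∝ (1 + λ V_DS) in saturation, so I_D2/I_D1 = (1 + λ V_DS2)/(1 + λ V_DS1).
1.03/0.985 = 1.046 = (1 + 2.99 λ)/(1 + 1.58 λ).
Solving: λ (I_D1 V_DS2 − I_D2 V_DS1) = I_D2 − I_D1, so λ = (1.03 − 0.985) / (0.985 × 2.99 − 1.03 × 1.58) = 0.045 / 1.32 = 0.0341 V⁻¹.

λ = 0.0341 V⁻¹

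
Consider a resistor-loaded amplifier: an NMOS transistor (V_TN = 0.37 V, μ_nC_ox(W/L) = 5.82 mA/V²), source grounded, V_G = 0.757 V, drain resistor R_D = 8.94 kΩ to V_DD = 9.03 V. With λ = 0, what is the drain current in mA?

I_D = 0.436 mA

V_GS = V_G = 0.757 V, so V_ov = 0.757 − 0.37 = 0.387 V.
Assume saturation: I_D = ½ k_n V_ov² = 0.5 × 5.82 × 0.387² = 0.436 mA, giving V_DS = V_DD − I_D R_D = 9.03 − 0.436 × 8.94 = 5.13 V.
V_DS = 5.13 V ≥ V_ov = 0.387 V, confirming saturation.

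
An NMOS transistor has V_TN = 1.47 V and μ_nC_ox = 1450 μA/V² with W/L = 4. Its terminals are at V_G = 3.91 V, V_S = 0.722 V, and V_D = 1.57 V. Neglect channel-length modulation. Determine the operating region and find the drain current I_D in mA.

V_GS = V_G − V_S = 3.91 − 0.722 = 3.19 V; V_DS = V_D − V_S = 1.57 − 0.722 = 0.848 V.
k_n = μ_nC_ox · (W/L) = 5.8 mA/V².
V_ov = V_GS − V_TN = 3.19 − 1.47 = 1.72 V.
Since V_DS = 0.848 V < V_ov = 1.72 V, the device is in the triode region.
I_D = k_n [V_ov · V_DS − ½ V_DS²] = 5.8 × [1.72 × 0.848 − 0.5 × 0.848²] = 6.36 mA.

Triode; I_D = 6.36 mA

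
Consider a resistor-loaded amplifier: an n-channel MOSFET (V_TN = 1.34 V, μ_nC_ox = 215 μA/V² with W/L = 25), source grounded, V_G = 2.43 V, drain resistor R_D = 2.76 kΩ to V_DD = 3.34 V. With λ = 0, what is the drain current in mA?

V_GS = V_G = 2.43 V, so V_ov = 2.43 − 1.34 = 1.09 V.
k_n = μ_nC_ox · (W/L) = 5.375 mA/V².
Assume saturation: I_D = ½ k_n V_ov² = 0.5 × 5.375 × 1.09² = 3.19 mA, giving V_DS = V_DD − I_D R_D = 3.34 − 3.19 × 2.76 = -5.47 V.
But -5.47 V < V_ov = 1.09 V, so the device is actually in triode.
In triode I_D = k_n[V_ov V_DS − ½ V_DS²] and I_D = (V_DD − V_DS)/R_D. Equating: 7.42 V_DS² − 17.17 V_DS + 3.34 = 0, giving V_DS = 0.214 V (the root below V_ov).
I_D = (3.34 − 0.214) / 2.76 = 1.13 mA.

I_D = 1.13 mA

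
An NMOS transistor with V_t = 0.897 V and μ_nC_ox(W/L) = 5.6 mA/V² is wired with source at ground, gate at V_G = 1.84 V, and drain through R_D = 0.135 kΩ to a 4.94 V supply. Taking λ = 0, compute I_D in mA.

I_D = 2.49 mA

V_GS = V_G = 1.84 V, so V_ov = 1.84 − 0.897 = 0.943 V.
Assume saturation: I_D = ½ k_n V_ov² = 0.5 × 5.6 × 0.943² = 2.49 mA, giving V_DS = V_DD − I_D R_D = 4.94 − 2.49 × 0.135 = 4.6 V.
V_DS = 4.6 V ≥ V_ov = 0.943 V, confirming saturation.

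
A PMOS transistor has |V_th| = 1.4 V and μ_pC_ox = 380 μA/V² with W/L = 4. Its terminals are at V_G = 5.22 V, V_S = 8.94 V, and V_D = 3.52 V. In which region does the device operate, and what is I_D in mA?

Saturation; I_D = 4.09 mA

V_SG = V_S − V_G = 8.94 − 5.22 = 3.72 V; V_SD = V_S − V_D = 8.94 − 3.52 = 5.42 V.
k_p = μ_pC_ox · (W/L) = 1.52 mA/V².
V_ov = V_SG − |V_th| = 3.72 − 1.4 = 2.32 V.
Since V_SD = 5.42 V ≥ V_ov = 2.32 V, the device is in saturation.
I_D = ½ k_p V_ov² = 0.5 × 1.52 × 2.32² = 4.09 mA.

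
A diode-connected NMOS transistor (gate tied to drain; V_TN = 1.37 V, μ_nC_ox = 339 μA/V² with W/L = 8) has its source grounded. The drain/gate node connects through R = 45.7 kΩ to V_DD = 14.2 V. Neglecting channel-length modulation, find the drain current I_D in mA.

With gate tied to drain, V_GS = V_DS ≥ V_GS − V_TN, so the device is in saturation.
k_n = μ_nC_ox · (W/L) = 2.712 mA/V².
KCL at the drain: ½ k_n (V_GS − V_TN)² = (V_DD − V_GS)/R.
Let x = V_GS − 1.37. Then 62 x² + x − 12.83 = 0, giving x = 0.447 V (positive root), so V_GS = 1.82 V.
I_D = (V_DD − V_GS)/R = (14.2 − 1.82) / 45.7 = 0.271 mA.

I_D = 0.271 mA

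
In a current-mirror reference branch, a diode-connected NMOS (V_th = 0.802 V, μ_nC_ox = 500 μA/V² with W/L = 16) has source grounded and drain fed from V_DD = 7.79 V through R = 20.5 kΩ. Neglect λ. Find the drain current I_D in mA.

With gate tied to drain, V_GS = V_DS ≥ V_GS − V_th, so the device is in saturation.
k_n = μ_nC_ox · (W/L) = 8 mA/V².
KCL at the drain: ½ k_n (V_GS − V_th)² = (V_DD − V_GS)/R.
Let x = V_GS − 0.802. Then 82 x² + x − 6.988 = 0, giving x = 0.286 V (positive root), so V_GS = 1.09 V.
I_D = (V_DD − V_GS)/R = (7.79 − 1.09) / 20.5 = 0.327 mA.

I_D = 0.327 mA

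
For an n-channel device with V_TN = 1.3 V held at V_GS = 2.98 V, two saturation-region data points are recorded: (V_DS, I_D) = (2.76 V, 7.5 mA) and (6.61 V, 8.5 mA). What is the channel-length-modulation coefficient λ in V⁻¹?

λ = 0.0383 V⁻¹

With V_GS fixed, I_D ∝ (1 + λ V_DS) in saturation, so I_D2/I_D1 = (1 + λ V_DS2)/(1 + λ V_DS1).
8.5/7.5 = 1.133 = (1 + 6.61 λ)/(1 + 2.76 λ).
Solving: λ (I_D1 V_DS2 − I_D2 V_DS1) = I_D2 − I_D1, so λ = (8.5 − 7.5) / (7.5 × 6.61 − 8.5 × 2.76) = 1 / 26.1 = 0.0383 V⁻¹.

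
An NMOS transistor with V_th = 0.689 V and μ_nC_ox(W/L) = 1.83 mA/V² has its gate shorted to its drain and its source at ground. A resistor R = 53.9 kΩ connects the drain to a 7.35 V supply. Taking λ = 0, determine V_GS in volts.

With gate tied to drain, V_GS = V_DS ≥ V_GS − V_th, so the device is in saturation.
KCL at the drain: ½ k_n (V_GS − V_th)² = (V_DD − V_GS)/R.
Let x = V_GS − 0.689. Then 49.3 x² + x − 6.661 = 0, giving x = 0.358 V (positive root), so V_GS = 1.05 V.
I_D = (V_DD − V_GS)/R = (7.35 − 1.05) / 53.9 = 0.117 mA.

V_GS = 1.05 V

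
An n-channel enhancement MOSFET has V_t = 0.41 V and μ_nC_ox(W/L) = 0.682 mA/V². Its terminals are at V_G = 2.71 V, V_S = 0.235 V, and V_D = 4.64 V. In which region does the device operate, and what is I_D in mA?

V_GS = V_G − V_S = 2.71 − 0.235 = 2.48 V; V_DS = V_D − V_S = 4.64 − 0.235 = 4.4 V.
V_ov = V_GS − V_t = 2.48 − 0.41 = 2.06 V.
Since V_DS = 4.4 V ≥ V_ov = 2.06 V, the device is in saturation.
I_D = ½ k_n V_ov² = 0.5 × 0.682 × 2.06² = 1.45 mA.

Saturation; I_D = 1.45 mA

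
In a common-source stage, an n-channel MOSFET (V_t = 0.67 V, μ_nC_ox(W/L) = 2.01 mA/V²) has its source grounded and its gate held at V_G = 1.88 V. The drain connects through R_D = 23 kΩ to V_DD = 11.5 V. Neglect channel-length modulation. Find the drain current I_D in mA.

I_D = 0.490 mA

V_GS = V_G = 1.88 V, so V_ov = 1.88 − 0.67 = 1.21 V.
Assume saturation: I_D = ½ k_n V_ov² = 0.5 × 2.01 × 1.21² = 1.47 mA, giving V_DS = V_DD − I_D R_D = 11.5 − 1.47 × 23 = -22.3 V.
But -22.3 V < V_ov = 1.21 V, so the device is actually in triode.
In triode I_D = k_n[V_ov V_DS − ½ V_DS²] and I_D = (V_DD − V_DS)/R_D. Equating: 23.1 V_DS² − 56.94 V_DS + 11.5 = 0, giving V_DS = 0.222 V (the root below V_ov).
I_D = (11.5 − 0.222) / 23 = 0.49 mA.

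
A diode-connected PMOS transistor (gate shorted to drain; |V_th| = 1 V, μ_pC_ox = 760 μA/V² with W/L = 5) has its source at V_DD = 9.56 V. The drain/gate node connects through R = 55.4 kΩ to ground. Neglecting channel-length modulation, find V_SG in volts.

V_SG = 1.28 V

With gate tied to drain, V_SG = V_SD ≥ V_SG − |V_th|, so the device is in saturation.
k_p = μ_pC_ox · (W/L) = 3.8 mA/V².
KCL at the drain: ½ k_p (V_SG − |V_th|)² = (V_DD − V_SG)/R.
Let x = V_SG − 1. Then 105 x² + x − 8.56 = 0, giving x = 0.28 V (positive root), so V_SG = 1.28 V.
I_D = (V_DD − V_SG)/R = (9.56 − 1.28) / 55.4 = 0.149 mA.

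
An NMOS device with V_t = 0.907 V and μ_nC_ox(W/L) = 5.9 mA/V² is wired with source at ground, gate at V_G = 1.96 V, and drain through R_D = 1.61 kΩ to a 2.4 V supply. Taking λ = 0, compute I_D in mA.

I_D = 1.34 mA

V_GS = V_G = 1.96 V, so V_ov = 1.96 − 0.907 = 1.05 V.
Assume saturation: I_D = ½ k_n V_ov² = 0.5 × 5.9 × 1.05² = 3.27 mA, giving V_DS = V_DD − I_D R_D = 2.4 − 3.27 × 1.61 = -2.87 V.
But -2.87 V < V_ov = 1.05 V, so the device is actually in triode.
In triode I_D = k_n[V_ov V_DS − ½ V_DS²] and I_D = (V_DD − V_DS)/R_D. Equating: 4.75 V_DS² − 11 V_DS + 2.4 = 0, giving V_DS = 0.244 V (the root below V_ov).
I_D = (2.4 − 0.244) / 1.61 = 1.34 mA.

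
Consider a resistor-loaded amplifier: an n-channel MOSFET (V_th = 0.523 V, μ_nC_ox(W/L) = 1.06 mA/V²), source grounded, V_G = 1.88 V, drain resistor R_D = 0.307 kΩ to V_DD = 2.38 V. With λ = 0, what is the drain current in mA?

I_D = 0.976 mA

V_GS = V_G = 1.88 V, so V_ov = 1.88 − 0.523 = 1.36 V.
Assume saturation: I_D = ½ k_n V_ov² = 0.5 × 1.06 × 1.36² = 0.976 mA, giving V_DS = V_DD − I_D R_D = 2.38 − 0.976 × 0.307 = 2.08 V.
V_DS = 2.08 V ≥ V_ov = 1.36 V, confirming saturation.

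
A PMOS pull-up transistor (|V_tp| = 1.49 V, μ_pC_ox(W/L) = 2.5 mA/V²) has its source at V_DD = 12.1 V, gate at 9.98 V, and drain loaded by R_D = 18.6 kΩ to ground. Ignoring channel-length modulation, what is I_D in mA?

I_D = 0.496 mA

V_SG = V_DD − V_G = 12.1 − 9.98 = 2.12 V, so V_ov = 2.12 − 1.49 = 0.63 V.
Assume saturation: I_D = ½ k_p V_ov² = 0.5 × 2.5 × 0.63² = 0.496 mA, giving V_SD = V_DD − I_D R_D = 12.1 − 0.496 × 18.6 = 2.87 V.
V_SD = 2.87 V ≥ V_ov = 0.63 V, confirming saturation.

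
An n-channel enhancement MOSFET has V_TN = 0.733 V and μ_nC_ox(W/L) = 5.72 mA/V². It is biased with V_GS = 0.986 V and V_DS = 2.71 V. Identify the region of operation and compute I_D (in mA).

Saturation; I_D = 0.183 mA

V_ov = V_GS − V_TN = 0.986 − 0.733 = 0.253 V.
Since V_DS = 2.71 V ≥ V_ov = 0.253 V, the device is in saturation.
I_D = ½ k_n V_ov² = 0.5 × 5.72 × 0.253² = 0.183 mA.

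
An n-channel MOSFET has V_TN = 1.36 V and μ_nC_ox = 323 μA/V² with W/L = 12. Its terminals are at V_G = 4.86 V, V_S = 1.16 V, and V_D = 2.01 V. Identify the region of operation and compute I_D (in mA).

V_GS = V_G − V_S = 4.86 − 1.16 = 3.7 V; V_DS = V_D − V_S = 2.01 − 1.16 = 0.85 V.
k_n = μ_nC_ox · (W/L) = 3.876 mA/V².
V_ov = V_GS − V_TN = 3.7 − 1.36 = 2.34 V.
Since V_DS = 0.85 V < V_ov = 2.34 V, the device is in the triode region.
I_D = k_n [V_ov · V_DS − ½ V_DS²] = 3.876 × [2.34 × 0.85 − 0.5 × 0.85²] = 6.31 mA.

Triode; I_D = 6.31 mA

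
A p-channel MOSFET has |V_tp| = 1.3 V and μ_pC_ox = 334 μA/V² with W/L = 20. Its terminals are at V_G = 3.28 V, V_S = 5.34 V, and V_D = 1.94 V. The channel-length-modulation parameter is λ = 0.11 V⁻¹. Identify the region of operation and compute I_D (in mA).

Saturation; I_D = 2.65 mA

V_SG = V_S − V_G = 5.34 − 3.28 = 2.06 V; V_SD = V_S − V_D = 5.34 − 1.94 = 3.4 V.
k_p = μ_pC_ox · (W/L) = 6.68 mA/V².
V_ov = V_SG − |V_tp| = 2.06 − 1.3 = 0.76 V.
Since V_SD = 3.4 V ≥ V_ov = 0.76 V, the device is in saturation.
I_D = ½ k_p V_ov² (1 + λ V_SD) = 0.5 × 6.68 × 0.76² × (1 + 0.11 × 3.4) = 2.65 mA.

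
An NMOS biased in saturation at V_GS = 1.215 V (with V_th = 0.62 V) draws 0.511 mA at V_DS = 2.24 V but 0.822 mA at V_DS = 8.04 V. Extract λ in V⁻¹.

λ = 0.137 V⁻¹

With V_GS fixed, I_D ∝ (1 + λ V_DS) in saturation, so I_D2/I_D1 = (1 + λ V_DS2)/(1 + λ V_DS1).
0.822/0.511 = 1.609 = (1 + 8.04 λ)/(1 + 2.24 λ).
Solving: λ (I_D1 V_DS2 − I_D2 V_DS1) = I_D2 − I_D1, so λ = (0.822 − 0.511) / (0.511 × 8.04 − 0.822 × 2.24) = 0.311 / 2.27 = 0.137 V⁻¹.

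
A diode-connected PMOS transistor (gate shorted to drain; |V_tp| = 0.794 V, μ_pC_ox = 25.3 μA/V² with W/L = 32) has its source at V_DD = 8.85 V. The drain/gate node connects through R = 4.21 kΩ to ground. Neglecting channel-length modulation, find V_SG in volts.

With gate tied to drain, V_SG = V_SD ≥ V_SG − |V_tp|, so the device is in saturation.
k_p = μ_pC_ox · (W/L) = 0.8096 mA/V².
KCL at the drain: ½ k_p (V_SG − |V_tp|)² = (V_DD − V_SG)/R.
Let x = V_SG − 0.794. Then 1.7 x² + x − 8.056 = 0, giving x = 1.9 V (positive root), so V_SG = 2.69 V.
I_D = (V_DD − V_SG)/R = (8.85 − 2.69) / 4.21 = 1.46 mA.

V_SG = 2.69 V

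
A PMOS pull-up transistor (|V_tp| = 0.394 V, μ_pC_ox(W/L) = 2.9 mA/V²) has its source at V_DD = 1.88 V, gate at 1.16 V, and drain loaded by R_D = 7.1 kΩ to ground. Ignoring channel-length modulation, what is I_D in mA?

V_SG = V_DD − V_G = 1.88 − 1.16 = 0.72 V, so V_ov = 0.72 − 0.394 = 0.326 V.
Assume saturation: I_D = ½ k_p V_ov² = 0.5 × 2.9 × 0.326² = 0.154 mA, giving V_SD = V_DD − I_D R_D = 1.88 − 0.154 × 7.1 = 0.786 V.
V_SD = 0.786 V ≥ V_ov = 0.326 V, confirming saturation.

I_D = 0.154 mA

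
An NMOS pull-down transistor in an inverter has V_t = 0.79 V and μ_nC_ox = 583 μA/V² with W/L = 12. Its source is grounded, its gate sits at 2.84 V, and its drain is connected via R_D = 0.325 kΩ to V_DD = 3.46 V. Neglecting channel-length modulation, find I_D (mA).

V_GS = V_G = 2.84 V, so V_ov = 2.84 − 0.79 = 2.05 V.
k_n = μ_nC_ox · (W/L) = 6.996 mA/V².
Assume saturation: I_D = ½ k_n V_ov² = 0.5 × 6.996 × 2.05² = 14.7 mA, giving V_DS = V_DD − I_D R_D = 3.46 − 14.7 × 0.325 = -1.32 V.
But -1.32 V < V_ov = 2.05 V, so the device is actually in triode.
In triode I_D = k_n[V_ov V_DS − ½ V_DS²] and I_D = (V_DD − V_DS)/R_D. Equating: 1.14 V_DS² − 5.661 V_DS + 3.46 = 0, giving V_DS = 0.713 V (the root below V_ov).
I_D = (3.46 − 0.713) / 0.325 = 8.45 mA.

I_D = 8.45 mA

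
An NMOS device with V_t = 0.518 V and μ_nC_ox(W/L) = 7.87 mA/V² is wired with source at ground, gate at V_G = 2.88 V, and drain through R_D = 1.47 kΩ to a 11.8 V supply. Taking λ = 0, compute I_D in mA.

V_GS = V_G = 2.88 V, so V_ov = 2.88 − 0.518 = 2.36 V.
Assume saturation: I_D = ½ k_n V_ov² = 0.5 × 7.87 × 2.36² = 22 mA, giving V_DS = V_DD − I_D R_D = 11.8 − 22 × 1.47 = -20.5 V.
But -20.5 V < V_ov = 2.36 V, so the device is actually in triode.
In triode I_D = k_n[V_ov V_DS − ½ V_DS²] and I_D = (V_DD − V_DS)/R_D. Equating: 5.78 V_DS² − 28.33 V_DS + 11.8 = 0, giving V_DS = 0.46 V (the root below V_ov).
I_D = (11.8 − 0.46) / 1.47 = 7.71 mA.

I_D = 7.71 mA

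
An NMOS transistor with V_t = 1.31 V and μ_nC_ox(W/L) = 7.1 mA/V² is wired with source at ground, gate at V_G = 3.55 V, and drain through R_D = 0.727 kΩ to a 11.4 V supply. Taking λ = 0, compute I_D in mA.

I_D = 14.0 mA

V_GS = V_G = 3.55 V, so V_ov = 3.55 − 1.31 = 2.24 V.
Assume saturation: I_D = ½ k_n V_ov² = 0.5 × 7.1 × 2.24² = 17.8 mA, giving V_DS = V_DD − I_D R_D = 11.4 − 17.8 × 0.727 = -1.55 V.
But -1.55 V < V_ov = 2.24 V, so the device is actually in triode.
In triode I_D = k_n[V_ov V_DS − ½ V_DS²] and I_D = (V_DD − V_DS)/R_D. Equating: 2.58 V_DS² − 12.56 V_DS + 11.4 = 0, giving V_DS = 1.21 V (the root below V_ov).
I_D = (11.4 − 1.21) / 0.727 = 14 mA.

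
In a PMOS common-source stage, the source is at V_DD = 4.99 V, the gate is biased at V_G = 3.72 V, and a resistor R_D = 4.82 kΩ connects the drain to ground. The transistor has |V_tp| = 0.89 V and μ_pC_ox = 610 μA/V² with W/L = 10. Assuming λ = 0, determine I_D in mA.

V_SG = V_DD − V_G = 4.99 − 3.72 = 1.27 V, so V_ov = 1.27 − 0.89 = 0.38 V.
k_p = μ_pC_ox · (W/L) = 6.1 mA/V².
Assume saturation: I_D = ½ k_p V_ov² = 0.5 × 6.1 × 0.38² = 0.44 mA, giving V_SD = V_DD − I_D R_D = 4.99 − 0.44 × 4.82 = 2.87 V.
V_SD = 2.87 V ≥ V_ov = 0.38 V, confirming saturation.

I_D = 0.440 mA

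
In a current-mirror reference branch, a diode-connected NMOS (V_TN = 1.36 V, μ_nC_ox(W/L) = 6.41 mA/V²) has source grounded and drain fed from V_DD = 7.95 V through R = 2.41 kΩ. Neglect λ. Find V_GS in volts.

With gate tied to drain, V_GS = V_DS ≥ V_GS − V_TN, so the device is in saturation.
KCL at the drain: ½ k_n (V_GS − V_TN)² = (V_DD − V_GS)/R.
Let x = V_GS − 1.36. Then 7.72 x² + x − 6.59 = 0, giving x = 0.861 V (positive root), so V_GS = 2.22 V.
I_D = (V_DD − V_GS)/R = (7.95 − 2.22) / 2.41 = 2.38 mA.

V_GS = 2.22 V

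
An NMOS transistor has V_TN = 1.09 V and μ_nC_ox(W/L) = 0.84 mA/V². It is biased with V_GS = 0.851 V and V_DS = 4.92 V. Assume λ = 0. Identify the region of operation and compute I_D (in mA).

V_GS = 0.851 V < V_TN = 1.09 V, so the transistor is in cutoff.

Cutoff; I_D = 0 mA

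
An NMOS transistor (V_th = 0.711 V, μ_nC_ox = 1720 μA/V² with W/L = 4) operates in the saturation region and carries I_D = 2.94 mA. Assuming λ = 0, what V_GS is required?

V_GS = 1.64 V

k_n = μ_nC_ox · (W/L) = 6.88 mA/V².
In saturation I_D = ½ k_n (V_GS − V_th)², so V_GS − V_th = √(2 I_D / k_n) = √(2 × 2.94 / 6.88) = 0.924 V.
V_GS = 0.711 + 0.924 = 1.64 V.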